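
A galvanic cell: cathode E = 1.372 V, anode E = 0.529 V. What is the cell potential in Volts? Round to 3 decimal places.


Standard cell potential: E_cell = E_cathode - E_anode.
E_cell = 1.372 - (0.529)
E_cell = 0.843 V, rounded to 3 dp:

0.843 V


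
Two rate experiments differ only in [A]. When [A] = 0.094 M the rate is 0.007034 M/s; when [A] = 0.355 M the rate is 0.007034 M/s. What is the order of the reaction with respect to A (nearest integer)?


Rate is proportional to [A]^n, so rate2/rate1 = ([A]2/[A]1)^n. Take logs to solve for n.
rate2/rate1 = 0.007034 / 0.007034 = 1.0
[A]2/[A]1 = 0.355 / 0.094 = 3.7766
n = ln(1.0) / ln(3.7766) = 0.0
Nearest integer order:

0


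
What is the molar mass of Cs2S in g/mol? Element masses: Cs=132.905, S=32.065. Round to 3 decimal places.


M = sum(count * atomic_mass) over atoms.
M = 2*132.905 + 1*32.065
M = 265.81 + 32.065
M = 297.875 g/mol, rounded to 3 dp:

297.875 g/mol


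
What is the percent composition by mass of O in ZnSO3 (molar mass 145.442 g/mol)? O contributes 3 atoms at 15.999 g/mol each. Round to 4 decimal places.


pct = 100 * (n_elem * M_elem) / M_total
mass_contribution = 3 * 15.999 = 47.997 g/mol
pct = 100 * 47.997 / 145.442
pct = 33.00078382 %, rounded to 4 dp:

33.0008 %


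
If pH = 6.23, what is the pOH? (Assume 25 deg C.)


At 25 deg C, pH + pOH = 14.
pOH = 14 - pH = 14 - 6.23
pOH = 7.77:

7.77


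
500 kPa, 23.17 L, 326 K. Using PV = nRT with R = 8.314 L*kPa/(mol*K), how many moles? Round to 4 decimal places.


PV = nRT, solve for n = PV / (RT).
PV = 500 * 23.17 = 11585.0
RT = 8.314 * 326 = 2710.364
n = 11585.0 / 2710.364
n = 4.27433363 mol, rounded to 4 dp:

4.2743 mol


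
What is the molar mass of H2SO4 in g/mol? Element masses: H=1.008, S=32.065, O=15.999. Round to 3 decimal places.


M = sum(count * atomic_mass) over atoms.
M = 2*1.008 + 1*32.065 + 4*15.999
M = 2.016 + 32.065 + 63.996
M = 98.077 g/mol, rounded to 3 dp:

98.077 g/mol


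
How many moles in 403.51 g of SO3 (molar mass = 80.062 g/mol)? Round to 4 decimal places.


n = mass / M
n = 403.51 / 80.062
n = 5.03996902 mol, rounded to 4 dp:

5.0400 mol


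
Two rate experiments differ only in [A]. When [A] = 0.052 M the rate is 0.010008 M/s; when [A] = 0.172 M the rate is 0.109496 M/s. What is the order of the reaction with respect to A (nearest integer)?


Rate is proportional to [A]^n, so rate2/rate1 = ([A]2/[A]1)^n. Take logs to solve for n.
rate2/rate1 = 0.109496 / 0.010008 = 10.9408
[A]2/[A]1 = 0.172 / 0.052 = 3.3077
n = ln(10.9408) / ln(3.3077) = 2.0
Nearest integer order:

2


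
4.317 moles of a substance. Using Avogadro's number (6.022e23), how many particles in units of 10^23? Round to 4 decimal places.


N = n * NA, then divide by 1e23 for the requested units.
N / 1e23 = n * 6.022
N / 1e23 = 4.317 * 6.022
N / 1e23 = 25.996974, rounded to 4 dp:

25.9970


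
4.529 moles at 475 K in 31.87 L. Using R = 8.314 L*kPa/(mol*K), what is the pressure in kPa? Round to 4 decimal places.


PV = nRT, solve for P = nRT / V.
nRT = 4.529 * 8.314 * 475 = 17885.7003
P = 17885.7003 / 31.87
P = 561.20804205 kPa, rounded to 4 dp:

561.2080 kPa


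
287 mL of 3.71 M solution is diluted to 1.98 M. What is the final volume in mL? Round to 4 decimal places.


Dilution: M1*V1 = M2*V2, solve for V2.
V2 = M1*V1 / M2
V2 = 3.71 * 287 / 1.98
V2 = 1064.77 / 1.98
V2 = 537.76262626 mL, rounded to 4 dp:

537.7626 mL


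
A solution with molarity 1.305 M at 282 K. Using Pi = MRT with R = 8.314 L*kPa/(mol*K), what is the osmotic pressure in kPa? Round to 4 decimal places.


Osmotic pressure (van't Hoff): Pi = M*R*T.
RT = 8.314 * 282 = 2344.548
Pi = 1.305 * 2344.548
Pi = 3059.63514 kPa, rounded to 4 dp:

3059.6351 kPa


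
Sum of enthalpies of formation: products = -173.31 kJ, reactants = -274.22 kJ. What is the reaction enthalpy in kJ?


dH_rxn = sum(dH_f products) - sum(dH_f reactants)
dH_rxn = -173.31 - (-274.22)
dH_rxn = 100.91 kJ:

100.91 kJ


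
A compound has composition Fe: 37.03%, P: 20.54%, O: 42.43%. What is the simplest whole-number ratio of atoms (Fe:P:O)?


Assume 100 g of compound, divide each mass% by atomic mass to get moles, then normalize by the smallest to get a raw atom ratio.
Moles per 100 g: Fe: 37.03/55.845 = 0.6631, P: 20.54/30.974 = 0.6631, O: 42.43/15.999 = 2.652
Raw ratio (divide by min = 0.6631): Fe: 1.0, P: 1.0, O: 4.0
Multiply by 1 to clear fractions: Fe: 1.0 ~= 1, P: 1.0 ~= 1, O: 4.0 ~= 4
Reduce by GCD to get the simplest whole-number ratio:

1:1:4


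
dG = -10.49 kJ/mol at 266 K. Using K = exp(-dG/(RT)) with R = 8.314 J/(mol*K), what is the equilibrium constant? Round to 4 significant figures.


dG is in kJ/mol; multiply by 1000 to match R in J/(mol*K).
RT = 8.314 * 266 = 2211.524 J/mol
exponent = -dG*1000 / (RT) = -(-10.49*1000) / 2211.524 = 4.74333537
K = exp(4.74333537)
K = 114.81652, rounded to 4 significant figures:

114.8


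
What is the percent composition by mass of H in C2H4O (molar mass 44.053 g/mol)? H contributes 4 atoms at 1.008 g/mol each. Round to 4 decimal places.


pct = 100 * (n_elem * M_elem) / M_total
mass_contribution = 4 * 1.008 = 4.032 g/mol
pct = 100 * 4.032 / 44.053
pct = 9.15261163 %, rounded to 4 dp:

9.1526 %


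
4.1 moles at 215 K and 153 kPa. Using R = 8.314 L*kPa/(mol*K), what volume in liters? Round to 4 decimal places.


PV = nRT, solve for V = nRT / P.
nRT = 4.1 * 8.314 * 215 = 7328.791
V = 7328.791 / 153
V = 47.90059477 L, rounded to 4 dp:

47.9006 L


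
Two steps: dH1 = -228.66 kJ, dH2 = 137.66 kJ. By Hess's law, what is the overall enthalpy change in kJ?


Hess's law: enthalpy is a state function, so add the step enthalpies.
dH_total = dH1 + dH2 = -228.66 + (137.66)
dH_total = -91.0 kJ:

-91.00 kJ


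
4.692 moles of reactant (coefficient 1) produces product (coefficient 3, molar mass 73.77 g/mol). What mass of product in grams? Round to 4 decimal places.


Use the coefficient ratio to convert reactant moles to product moles, then multiply by the product's molar mass.
moles_P = moles_R * (coeff_P / coeff_R) = 4.692 * (3/1) = 14.076
mass_P = moles_P * M_P = 14.076 * 73.77
mass_P = 1038.38652 g, rounded to 4 dp:

1038.3865 g


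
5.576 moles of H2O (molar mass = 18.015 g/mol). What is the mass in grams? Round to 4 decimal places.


mass = n * M
mass = 5.576 * 18.015
mass = 100.45164 g, rounded to 4 dp:

100.4516 g


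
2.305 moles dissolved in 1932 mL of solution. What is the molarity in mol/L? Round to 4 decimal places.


Convert volume to liters: V_L = V_mL / 1000.
V_L = 1932 / 1000 = 1.932 L
M = n / V_L = 2.305 / 1.932
M = 1.19306418 mol/L, rounded to 4 dp:

1.1931 mol/L


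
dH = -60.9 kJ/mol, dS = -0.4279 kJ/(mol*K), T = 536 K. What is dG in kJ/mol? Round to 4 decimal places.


Gibbs: dG = dH - T*dS (consistent units, dS already in kJ/(mol*K)).
T*dS = 536 * -0.4279 = -229.3544
dG = -60.9 - (-229.3544)
dG = 168.4544 kJ/mol, rounded to 4 dp:

168.4544 kJ/mol


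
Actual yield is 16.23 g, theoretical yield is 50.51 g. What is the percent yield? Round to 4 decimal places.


% yield = 100 * actual / theoretical
% yield = 100 * 16.23 / 50.51
% yield = 32.13225104 %, rounded to 4 dp:

32.1323 %


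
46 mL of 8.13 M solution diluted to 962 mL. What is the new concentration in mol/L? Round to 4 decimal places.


Dilution: M1*V1 = M2*V2, solve for M2.
M2 = M1*V1 / V2
M2 = 8.13 * 46 / 962
M2 = 373.98 / 962
M2 = 0.3887526 mol/L, rounded to 4 dp:

0.3888 mol/L


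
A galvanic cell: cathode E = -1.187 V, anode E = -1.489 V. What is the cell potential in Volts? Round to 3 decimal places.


Standard cell potential: E_cell = E_cathode - E_anode.
E_cell = -1.187 - (-1.489)
E_cell = 0.302 V, rounded to 3 dp:

0.302 V


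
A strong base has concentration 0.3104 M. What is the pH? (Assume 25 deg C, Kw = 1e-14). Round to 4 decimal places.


A strong base dissociates completely, so [OH-] equals the given concentration.
pOH = -log10([OH-]) = -log10(0.3104) = 0.508078
pH = 14 - pOH = 14 - 0.508078
pH = 13.491922, rounded to 4 dp:

13.4919


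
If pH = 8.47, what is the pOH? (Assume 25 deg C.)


At 25 deg C, pH + pOH = 14.
pOH = 14 - pH = 14 - 8.47
pOH = 5.53:

5.53


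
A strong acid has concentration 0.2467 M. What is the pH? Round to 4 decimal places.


A strong acid dissociates completely, so [H+] equals the given concentration.
pH = -log10([H+]) = -log10(0.2467)
pH = 0.60783085, rounded to 4 dp:

0.6078


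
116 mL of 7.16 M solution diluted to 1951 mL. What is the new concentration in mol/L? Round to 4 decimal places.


Dilution: M1*V1 = M2*V2, solve for M2.
M2 = M1*V1 / V2
M2 = 7.16 * 116 / 1951
M2 = 830.56 / 1951
M2 = 0.42570989 mol/L, rounded to 4 dp:

0.4257 mol/L


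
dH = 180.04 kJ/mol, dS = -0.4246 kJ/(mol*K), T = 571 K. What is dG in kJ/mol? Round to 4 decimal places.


Gibbs: dG = dH - T*dS (consistent units, dS already in kJ/(mol*K)).
T*dS = 571 * -0.4246 = -242.4466
dG = 180.04 - (-242.4466)
dG = 422.4866 kJ/mol, rounded to 4 dp:

422.4866 kJ/mol


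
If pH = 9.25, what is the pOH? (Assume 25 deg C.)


At 25 deg C, pH + pOH = 14.
pOH = 14 - pH = 14 - 9.25
pOH = 4.75:

4.75


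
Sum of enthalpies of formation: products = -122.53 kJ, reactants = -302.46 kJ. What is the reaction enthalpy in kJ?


dH_rxn = sum(dH_f products) - sum(dH_f reactants)
dH_rxn = -122.53 - (-302.46)
dH_rxn = 179.93 kJ:

179.93 kJ


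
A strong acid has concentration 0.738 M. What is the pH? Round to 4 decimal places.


A strong acid dissociates completely, so [H+] equals the given concentration.
pH = -log10([H+]) = -log10(0.738)
pH = 0.13194364, rounded to 4 dp:

0.1319


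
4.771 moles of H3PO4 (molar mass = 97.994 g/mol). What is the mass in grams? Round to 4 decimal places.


mass = n * M
mass = 4.771 * 97.994
mass = 467.529374 g, rounded to 4 dp:

467.5294 g


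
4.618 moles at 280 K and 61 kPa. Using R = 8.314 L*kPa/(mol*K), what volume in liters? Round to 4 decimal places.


PV = nRT, solve for V = nRT / P.
nRT = 4.618 * 8.314 * 280 = 10750.3346
V = 10750.3346 / 61
V = 176.23499344 L, rounded to 4 dp:

176.2350 L


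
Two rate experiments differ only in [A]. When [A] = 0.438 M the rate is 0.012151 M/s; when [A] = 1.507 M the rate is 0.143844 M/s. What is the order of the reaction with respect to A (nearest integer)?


Rate is proportional to [A]^n, so rate2/rate1 = ([A]2/[A]1)^n. Take logs to solve for n.
rate2/rate1 = 0.143844 / 0.012151 = 11.838
[A]2/[A]1 = 1.507 / 0.438 = 3.4406
n = ln(11.838) / ln(3.4406) = 2.0
Nearest integer order:

2


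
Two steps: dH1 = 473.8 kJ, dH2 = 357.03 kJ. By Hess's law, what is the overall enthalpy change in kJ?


Hess's law: enthalpy is a state function, so add the step enthalpies.
dH_total = dH1 + dH2 = 473.8 + (357.03)
dH_total = 830.83 kJ:

830.83 kJ


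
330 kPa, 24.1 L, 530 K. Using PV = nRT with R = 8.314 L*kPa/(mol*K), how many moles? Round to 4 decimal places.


PV = nRT, solve for n = PV / (RT).
PV = 330 * 24.1 = 7953.0
RT = 8.314 * 530 = 4406.42
n = 7953.0 / 4406.42
n = 1.80486654 mol, rounded to 4 dp:

1.8049 mol


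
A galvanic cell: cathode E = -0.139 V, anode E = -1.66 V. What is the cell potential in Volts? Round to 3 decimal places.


Standard cell potential: E_cell = E_cathode - E_anode.
E_cell = -0.139 - (-1.66)
E_cell = 1.521 V, rounded to 3 dp:

1.521 V


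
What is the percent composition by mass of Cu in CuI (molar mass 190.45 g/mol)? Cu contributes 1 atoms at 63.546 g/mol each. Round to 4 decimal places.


pct = 100 * (n_elem * M_elem) / M_total
mass_contribution = 1 * 63.546 = 63.546 g/mol
pct = 100 * 63.546 / 190.45
pct = 33.36623786 %, rounded to 4 dp:

33.3662 %


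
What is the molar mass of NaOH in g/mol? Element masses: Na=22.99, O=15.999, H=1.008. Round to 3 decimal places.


M = sum(count * atomic_mass) over atoms.
M = 1*22.99 + 1*15.999 + 1*1.008
M = 22.99 + 15.999 + 1.008
M = 39.997 g/mol, rounded to 3 dp:

39.997 g/mol


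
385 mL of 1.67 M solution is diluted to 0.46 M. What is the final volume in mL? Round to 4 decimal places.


Dilution: M1*V1 = M2*V2, solve for V2.
V2 = M1*V1 / M2
V2 = 1.67 * 385 / 0.46
V2 = 642.95 / 0.46
V2 = 1397.7173913 mL, rounded to 4 dp:

1397.7174 mL


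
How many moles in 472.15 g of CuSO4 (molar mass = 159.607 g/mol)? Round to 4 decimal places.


n = mass / M
n = 472.15 / 159.607
n = 2.95820359 mol, rounded to 4 dp:

2.9582 mol


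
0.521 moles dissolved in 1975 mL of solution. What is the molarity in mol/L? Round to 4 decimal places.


Convert volume to liters: V_L = V_mL / 1000.
V_L = 1975 / 1000 = 1.975 L
M = n / V_L = 0.521 / 1.975
M = 0.26379747 mol/L, rounded to 4 dp:

0.2638 mol/L


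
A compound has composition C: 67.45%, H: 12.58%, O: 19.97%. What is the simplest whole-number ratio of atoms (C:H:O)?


Assume 100 g of compound, divide each mass% by atomic mass to get moles, then normalize by the smallest to get a raw atom ratio.
Moles per 100 g: C: 67.45/12.011 = 5.6157, H: 12.58/1.008 = 12.4802, O: 19.97/15.999 = 1.2482
Raw ratio (divide by min = 1.2482): C: 4.499, H: 9.999, O: 1.0
Multiply by 2 to clear fractions: C: 8.998 ~= 9, H: 19.997 ~= 20, O: 2.0 ~= 2
Reduce by GCD to get the simplest whole-number ratio:

9:20:2


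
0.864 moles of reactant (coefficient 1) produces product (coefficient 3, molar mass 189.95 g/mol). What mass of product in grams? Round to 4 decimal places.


Use the coefficient ratio to convert reactant moles to product moles, then multiply by the product's molar mass.
moles_P = moles_R * (coeff_P / coeff_R) = 0.864 * (3/1) = 2.592
mass_P = moles_P * M_P = 2.592 * 189.95
mass_P = 492.3504 g, rounded to 4 dp:

492.3504 g


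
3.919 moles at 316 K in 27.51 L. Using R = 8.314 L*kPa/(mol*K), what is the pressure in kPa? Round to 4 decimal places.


PV = nRT, solve for P = nRT / V.
nRT = 3.919 * 8.314 * 316 = 10296.0909
P = 10296.0909 / 27.51
P = 374.26720829 kPa, rounded to 4 dp:

374.2672 kPa


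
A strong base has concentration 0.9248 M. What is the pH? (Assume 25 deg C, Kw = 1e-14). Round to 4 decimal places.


A strong base dissociates completely, so [OH-] equals the given concentration.
pOH = -log10([OH-]) = -log10(0.9248) = 0.033952
pH = 14 - pOH = 14 - 0.033952
pH = 13.966048, rounded to 4 dp:

13.9660


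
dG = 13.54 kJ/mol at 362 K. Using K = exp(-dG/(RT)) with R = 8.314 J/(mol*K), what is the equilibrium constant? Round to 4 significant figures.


dG is in kJ/mol; multiply by 1000 to match R in J/(mol*K).
RT = 8.314 * 362 = 3009.668 J/mol
exponent = -dG*1000 / (RT) = -(13.54*1000) / 3009.668 = -4.49883509
K = exp(-4.49883509)
K = 0.011121945, rounded to 4 significant figures:

0.01112


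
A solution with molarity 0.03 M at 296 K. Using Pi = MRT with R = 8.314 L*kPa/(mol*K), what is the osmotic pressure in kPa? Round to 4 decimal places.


Osmotic pressure (van't Hoff): Pi = M*R*T.
RT = 8.314 * 296 = 2460.944
Pi = 0.03 * 2460.944
Pi = 73.82832 kPa, rounded to 4 dp:

73.8283 kPa


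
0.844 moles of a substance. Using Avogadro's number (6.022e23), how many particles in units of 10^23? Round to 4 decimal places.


N = n * NA, then divide by 1e23 for the requested units.
N / 1e23 = n * 6.022
N / 1e23 = 0.844 * 6.022
N / 1e23 = 5.082568, rounded to 4 dp:

5.0826


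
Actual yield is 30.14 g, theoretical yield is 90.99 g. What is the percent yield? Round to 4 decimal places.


% yield = 100 * actual / theoretical
% yield = 100 * 30.14 / 90.99
% yield = 33.12451918 %, rounded to 4 dp:

33.1245 %


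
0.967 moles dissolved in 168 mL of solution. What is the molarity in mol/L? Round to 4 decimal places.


Convert volume to liters: V_L = V_mL / 1000.
V_L = 168 / 1000 = 0.168 L
M = n / V_L = 0.967 / 0.168
M = 5.75595238 mol/L, rounded to 4 dp:

5.7560 mol/L


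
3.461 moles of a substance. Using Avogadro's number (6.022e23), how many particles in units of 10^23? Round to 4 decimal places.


N = n * NA, then divide by 1e23 for the requested units.
N / 1e23 = n * 6.022
N / 1e23 = 3.461 * 6.022
N / 1e23 = 20.842142, rounded to 4 dp:

20.8421


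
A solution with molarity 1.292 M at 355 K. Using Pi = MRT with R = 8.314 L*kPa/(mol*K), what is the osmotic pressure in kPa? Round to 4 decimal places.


Osmotic pressure (van't Hoff): Pi = M*R*T.
RT = 8.314 * 355 = 2951.47
Pi = 1.292 * 2951.47
Pi = 3813.29924 kPa, rounded to 4 dp:

3813.2992 kPa


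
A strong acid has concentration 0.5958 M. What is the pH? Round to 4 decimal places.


A strong acid dissociates completely, so [H+] equals the given concentration.
pH = -log10([H+]) = -log10(0.5958)
pH = 0.2248995, rounded to 4 dp:

0.2249


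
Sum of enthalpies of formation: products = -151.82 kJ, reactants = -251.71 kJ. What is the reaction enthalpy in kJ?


dH_rxn = sum(dH_f products) - sum(dH_f reactants)
dH_rxn = -151.82 - (-251.71)
dH_rxn = 99.89 kJ:

99.89 kJ


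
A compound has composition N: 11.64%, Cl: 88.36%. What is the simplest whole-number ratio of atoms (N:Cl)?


Assume 100 g of compound, divide each mass% by atomic mass to get moles, then normalize by the smallest to get a raw atom ratio.
Moles per 100 g: N: 11.64/14.007 = 0.831, Cl: 88.36/35.453 = 2.4923
Raw ratio (divide by min = 0.831): N: 1.0, Cl: 2.999
Multiply by 1 to clear fractions: N: 1.0 ~= 1, Cl: 2.999 ~= 3
Reduce by GCD to get the simplest whole-number ratio:

1:3


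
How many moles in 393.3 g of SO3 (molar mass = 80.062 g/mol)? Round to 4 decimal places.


n = mass / M
n = 393.3 / 80.062
n = 4.91244286 mol, rounded to 4 dp:

4.9124 mol


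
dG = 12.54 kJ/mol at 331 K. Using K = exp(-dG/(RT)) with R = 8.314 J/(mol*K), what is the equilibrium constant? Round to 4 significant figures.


dG is in kJ/mol; multiply by 1000 to match R in J/(mol*K).
RT = 8.314 * 331 = 2751.934 J/mol
exponent = -dG*1000 / (RT) = -(12.54*1000) / 2751.934 = -4.55679533
K = exp(-4.55679533)
K = 0.01049564, rounded to 4 significant figures:

0.01050


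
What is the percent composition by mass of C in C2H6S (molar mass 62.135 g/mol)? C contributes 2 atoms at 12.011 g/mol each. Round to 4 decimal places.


pct = 100 * (n_elem * M_elem) / M_total
mass_contribution = 2 * 12.011 = 24.022 g/mol
pct = 100 * 24.022 / 62.135
pct = 38.66098012 %, rounded to 4 dp:

38.6610 %


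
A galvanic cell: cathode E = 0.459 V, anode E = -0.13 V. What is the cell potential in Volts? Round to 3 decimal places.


Standard cell potential: E_cell = E_cathode - E_anode.
E_cell = 0.459 - (-0.13)
E_cell = 0.589 V, rounded to 3 dp:

0.589 V


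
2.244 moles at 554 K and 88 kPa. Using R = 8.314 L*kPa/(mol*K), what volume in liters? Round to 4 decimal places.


PV = nRT, solve for V = nRT / P.
nRT = 2.244 * 8.314 * 554 = 10335.7653
V = 10335.7653 / 88
V = 117.45187841 L, rounded to 4 dp:

117.4519 L


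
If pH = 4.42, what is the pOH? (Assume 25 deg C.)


At 25 deg C, pH + pOH = 14.
pOH = 14 - pH = 14 - 4.42
pOH = 9.58:

9.58


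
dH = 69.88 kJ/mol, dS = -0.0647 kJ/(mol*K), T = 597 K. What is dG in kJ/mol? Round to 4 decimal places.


Gibbs: dG = dH - T*dS (consistent units, dS already in kJ/(mol*K)).
T*dS = 597 * -0.0647 = -38.6259
dG = 69.88 - (-38.6259)
dG = 108.5059 kJ/mol, rounded to 4 dp:

108.5059 kJ/mol


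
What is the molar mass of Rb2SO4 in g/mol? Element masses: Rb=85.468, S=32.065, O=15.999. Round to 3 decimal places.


M = sum(count * atomic_mass) over atoms.
M = 2*85.468 + 1*32.065 + 4*15.999
M = 170.936 + 32.065 + 63.996
M = 266.997 g/mol, rounded to 3 dp:

266.997 g/mol


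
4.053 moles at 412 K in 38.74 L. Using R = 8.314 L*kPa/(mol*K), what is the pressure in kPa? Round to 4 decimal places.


PV = nRT, solve for P = nRT / V.
nRT = 4.053 * 8.314 * 412 = 13883.0165
P = 13883.0165 / 38.74
P = 358.36387455 kPa, rounded to 4 dp:

358.3639 kPa


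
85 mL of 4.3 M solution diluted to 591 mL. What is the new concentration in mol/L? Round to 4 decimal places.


Dilution: M1*V1 = M2*V2, solve for M2.
M2 = M1*V1 / V2
M2 = 4.3 * 85 / 591
M2 = 365.5 / 591
M2 = 0.61844332 mol/L, rounded to 4 dp:

0.6184 mol/L


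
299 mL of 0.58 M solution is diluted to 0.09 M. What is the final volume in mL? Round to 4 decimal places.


Dilution: M1*V1 = M2*V2, solve for V2.
V2 = M1*V1 / M2
V2 = 0.58 * 299 / 0.09
V2 = 173.42 / 0.09
V2 = 1926.88888889 mL, rounded to 4 dp:

1926.8889 mL


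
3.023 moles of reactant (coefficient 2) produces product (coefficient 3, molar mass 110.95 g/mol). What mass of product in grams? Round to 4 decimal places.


Use the coefficient ratio to convert reactant moles to product moles, then multiply by the product's molar mass.
moles_P = moles_R * (coeff_P / coeff_R) = 3.023 * (3/2) = 4.5345
mass_P = moles_P * M_P = 4.5345 * 110.95
mass_P = 503.102775 g, rounded to 4 dp:

503.1028 g


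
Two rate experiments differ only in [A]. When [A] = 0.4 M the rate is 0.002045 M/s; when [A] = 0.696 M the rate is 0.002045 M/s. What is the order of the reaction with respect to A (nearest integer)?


Rate is proportional to [A]^n, so rate2/rate1 = ([A]2/[A]1)^n. Take logs to solve for n.
rate2/rate1 = 0.002045 / 0.002045 = 1.0
[A]2/[A]1 = 0.696 / 0.4 = 1.74
n = ln(1.0) / ln(1.74) = 0.0
Nearest integer order:

0


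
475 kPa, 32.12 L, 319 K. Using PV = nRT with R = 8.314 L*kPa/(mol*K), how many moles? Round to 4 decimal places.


PV = nRT, solve for n = PV / (RT).
PV = 475 * 32.12 = 15257.0
RT = 8.314 * 319 = 2652.166
n = 15257.0 / 2652.166
n = 5.75265651 mol, rounded to 4 dp:

5.7527 mol


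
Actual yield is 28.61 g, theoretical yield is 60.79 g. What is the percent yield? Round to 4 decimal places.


% yield = 100 * actual / theoretical
% yield = 100 * 28.61 / 60.79
% yield = 47.06366179 %, rounded to 4 dp:

47.0637 %


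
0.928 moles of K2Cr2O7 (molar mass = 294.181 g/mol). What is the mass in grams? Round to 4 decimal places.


mass = n * M
mass = 0.928 * 294.181
mass = 272.999968 g, rounded to 4 dp:

273.0000 g


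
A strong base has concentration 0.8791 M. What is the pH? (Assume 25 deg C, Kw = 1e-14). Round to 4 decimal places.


A strong base dissociates completely, so [OH-] equals the given concentration.
pOH = -log10([OH-]) = -log10(0.8791) = 0.055962
pH = 14 - pOH = 14 - 0.055962
pH = 13.944038, rounded to 4 dp:

13.9440


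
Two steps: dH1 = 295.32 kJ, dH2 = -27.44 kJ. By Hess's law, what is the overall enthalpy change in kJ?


Hess's law: enthalpy is a state function, so add the step enthalpies.
dH_total = dH1 + dH2 = 295.32 + (-27.44)
dH_total = 267.88 kJ:

267.88 kJ


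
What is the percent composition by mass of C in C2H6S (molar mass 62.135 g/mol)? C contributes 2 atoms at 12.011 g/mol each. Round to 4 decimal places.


pct = 100 * (n_elem * M_elem) / M_total
mass_contribution = 2 * 12.011 = 24.022 g/mol
pct = 100 * 24.022 / 62.135
pct = 38.66098012 %, rounded to 4 dp:

38.6610 %


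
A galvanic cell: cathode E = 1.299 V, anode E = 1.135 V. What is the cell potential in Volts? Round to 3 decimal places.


Standard cell potential: E_cell = E_cathode - E_anode.
E_cell = 1.299 - (1.135)
E_cell = 0.164 V, rounded to 3 dp:

0.164 V


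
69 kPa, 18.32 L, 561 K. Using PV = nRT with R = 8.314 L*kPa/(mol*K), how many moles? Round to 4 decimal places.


PV = nRT, solve for n = PV / (RT).
PV = 69 * 18.32 = 1264.08
RT = 8.314 * 561 = 4664.154
n = 1264.08 / 4664.154
n = 0.27102021 mol, rounded to 4 dp:

0.2710 mol


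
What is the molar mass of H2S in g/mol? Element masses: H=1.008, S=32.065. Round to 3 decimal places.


M = sum(count * atomic_mass) over atoms.
M = 2*1.008 + 1*32.065
M = 2.016 + 32.065
M = 34.081 g/mol, rounded to 3 dp:

34.081 g/mol


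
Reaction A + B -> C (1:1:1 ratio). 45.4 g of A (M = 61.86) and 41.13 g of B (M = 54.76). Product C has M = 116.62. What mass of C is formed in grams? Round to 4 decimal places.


Find moles of each reactant; the smaller value is the limiting reagent in a 1:1:1 reaction, so moles_C equals moles of the limiter.
n_A = mass_A / M_A = 45.4 / 61.86 = 0.733915 mol
n_B = mass_B / M_B = 41.13 / 54.76 = 0.751096 mol
Limiting reagent: A (smaller), n_limiting = 0.733915 mol
mass_C = n_limiting * M_C = 0.733915 * 116.62
mass_C = 85.5891673 g, rounded to 4 dp:

85.5892 g


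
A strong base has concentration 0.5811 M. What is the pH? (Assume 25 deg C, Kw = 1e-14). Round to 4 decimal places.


A strong base dissociates completely, so [OH-] equals the given concentration.
pOH = -log10([OH-]) = -log10(0.5811) = 0.235749
pH = 14 - pOH = 14 - 0.235749
pH = 13.764251, rounded to 4 dp:

13.7643


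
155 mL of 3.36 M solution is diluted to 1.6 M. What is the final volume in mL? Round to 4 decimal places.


Dilution: M1*V1 = M2*V2, solve for V2.
V2 = M1*V1 / M2
V2 = 3.36 * 155 / 1.6
V2 = 520.8 / 1.6
V2 = 325.5 mL, rounded to 4 dp:

325.5000 mL


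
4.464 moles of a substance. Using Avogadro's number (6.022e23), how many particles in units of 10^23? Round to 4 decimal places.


N = n * NA, then divide by 1e23 for the requested units.
N / 1e23 = n * 6.022
N / 1e23 = 4.464 * 6.022
N / 1e23 = 26.882208, rounded to 4 dp:

26.8822


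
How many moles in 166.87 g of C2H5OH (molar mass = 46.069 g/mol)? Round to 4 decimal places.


n = mass / M
n = 166.87 / 46.069
n = 3.62217543 mol, rounded to 4 dp:

3.6222 mol


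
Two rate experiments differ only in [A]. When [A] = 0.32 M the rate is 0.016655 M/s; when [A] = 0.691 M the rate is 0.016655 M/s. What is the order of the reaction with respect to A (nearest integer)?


Rate is proportional to [A]^n, so rate2/rate1 = ([A]2/[A]1)^n. Take logs to solve for n.
rate2/rate1 = 0.016655 / 0.016655 = 1.0
[A]2/[A]1 = 0.691 / 0.32 = 2.1594
n = ln(1.0) / ln(2.1594) = 0.0
Nearest integer order:

0


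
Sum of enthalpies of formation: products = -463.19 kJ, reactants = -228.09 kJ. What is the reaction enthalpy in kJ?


dH_rxn = sum(dH_f products) - sum(dH_f reactants)
dH_rxn = -463.19 - (-228.09)
dH_rxn = -235.1 kJ:

-235.10 kJ


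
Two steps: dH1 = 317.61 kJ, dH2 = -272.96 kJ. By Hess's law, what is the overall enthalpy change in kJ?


Hess's law: enthalpy is a state function, so add the step enthalpies.
dH_total = dH1 + dH2 = 317.61 + (-272.96)
dH_total = 44.65 kJ:

44.65 kJ


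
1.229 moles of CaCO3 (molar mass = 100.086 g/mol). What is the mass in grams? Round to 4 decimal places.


mass = n * M
mass = 1.229 * 100.086
mass = 123.005694 g, rounded to 4 dp:

123.0057 g


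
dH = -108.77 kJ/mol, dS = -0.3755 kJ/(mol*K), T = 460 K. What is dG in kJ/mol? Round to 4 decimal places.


Gibbs: dG = dH - T*dS (consistent units, dS already in kJ/(mol*K)).
T*dS = 460 * -0.3755 = -172.73
dG = -108.77 - (-172.73)
dG = 63.96 kJ/mol, rounded to 4 dp:

63.9600 kJ/mol


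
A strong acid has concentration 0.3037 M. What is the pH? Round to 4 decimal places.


A strong acid dissociates completely, so [H+] equals the given concentration.
pH = -log10([H+]) = -log10(0.3037)
pH = 0.51755521, rounded to 4 dp:

0.5176


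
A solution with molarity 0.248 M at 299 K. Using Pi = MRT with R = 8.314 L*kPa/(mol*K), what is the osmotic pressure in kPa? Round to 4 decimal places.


Osmotic pressure (van't Hoff): Pi = M*R*T.
RT = 8.314 * 299 = 2485.886
Pi = 0.248 * 2485.886
Pi = 616.499728 kPa, rounded to 4 dp:

616.4997 kPa


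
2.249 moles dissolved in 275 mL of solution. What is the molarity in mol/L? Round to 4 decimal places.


Convert volume to liters: V_L = V_mL / 1000.
V_L = 275 / 1000 = 0.275 L
M = n / V_L = 2.249 / 0.275
M = 8.17818182 mol/L, rounded to 4 dp:

8.1782 mol/L


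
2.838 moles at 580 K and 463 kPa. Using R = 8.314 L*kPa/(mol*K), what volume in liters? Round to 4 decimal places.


PV = nRT, solve for V = nRT / P.
nRT = 2.838 * 8.314 * 580 = 13685.1766
V = 13685.1766 / 463
V = 29.55761685 L, rounded to 4 dp:

29.5576 L


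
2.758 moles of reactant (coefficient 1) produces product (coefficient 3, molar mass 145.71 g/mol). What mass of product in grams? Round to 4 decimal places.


Use the coefficient ratio to convert reactant moles to product moles, then multiply by the product's molar mass.
moles_P = moles_R * (coeff_P / coeff_R) = 2.758 * (3/1) = 8.274
mass_P = moles_P * M_P = 8.274 * 145.71
mass_P = 1205.60454 g, rounded to 4 dp:

1205.6045 g


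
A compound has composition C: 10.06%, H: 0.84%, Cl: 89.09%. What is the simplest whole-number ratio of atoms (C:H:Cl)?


Assume 100 g of compound, divide each mass% by atomic mass to get moles, then normalize by the smallest to get a raw atom ratio.
Moles per 100 g: C: 10.06/12.011 = 0.8376, H: 0.84/1.008 = 0.8333, Cl: 89.09/35.453 = 2.5129
Raw ratio (divide by min = 0.8333): C: 1.005, H: 1.0, Cl: 3.015
Multiply by 1 to clear fractions: C: 1.005 ~= 1, H: 1.0 ~= 1, Cl: 3.015 ~= 3
Reduce by GCD to get the simplest whole-number ratio:

1:1:3


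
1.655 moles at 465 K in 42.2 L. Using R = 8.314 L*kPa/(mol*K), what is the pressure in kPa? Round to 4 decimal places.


PV = nRT, solve for P = nRT / V.
nRT = 1.655 * 8.314 * 465 = 6398.2465
P = 6398.2465 / 42.2
P = 151.61721564 kPa, rounded to 4 dp:

151.6172 kPa


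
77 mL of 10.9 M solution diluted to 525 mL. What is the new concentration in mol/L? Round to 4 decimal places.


Dilution: M1*V1 = M2*V2, solve for M2.
M2 = M1*V1 / V2
M2 = 10.9 * 77 / 525
M2 = 839.3 / 525
M2 = 1.59866667 mol/L, rounded to 4 dp:

1.5987 mol/L


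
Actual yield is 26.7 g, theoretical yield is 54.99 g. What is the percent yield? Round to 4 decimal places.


% yield = 100 * actual / theoretical
% yield = 100 * 26.7 / 54.99
% yield = 48.5542826 %, rounded to 4 dp:

48.5543 %


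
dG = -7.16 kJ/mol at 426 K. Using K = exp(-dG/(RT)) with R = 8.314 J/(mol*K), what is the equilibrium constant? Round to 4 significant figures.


dG is in kJ/mol; multiply by 1000 to match R in J/(mol*K).
RT = 8.314 * 426 = 3541.764 J/mol
exponent = -dG*1000 / (RT) = -(-7.16*1000) / 3541.764 = 2.0215915
K = exp(2.0215915)
K = 7.5503317, rounded to 4 significant figures:

7.550


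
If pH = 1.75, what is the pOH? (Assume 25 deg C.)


At 25 deg C, pH + pOH = 14.
pOH = 14 - pH = 14 - 1.75
pOH = 12.25:

12.25


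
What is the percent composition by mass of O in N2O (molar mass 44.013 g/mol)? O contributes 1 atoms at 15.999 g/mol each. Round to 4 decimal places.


pct = 100 * (n_elem * M_elem) / M_total
mass_contribution = 1 * 15.999 = 15.999 g/mol
pct = 100 * 15.999 / 44.013
pct = 36.35062368 %, rounded to 4 dp:

36.3506 %


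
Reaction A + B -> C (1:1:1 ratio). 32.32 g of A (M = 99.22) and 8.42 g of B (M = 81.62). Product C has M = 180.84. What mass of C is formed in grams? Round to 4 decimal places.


Find moles of each reactant; the smaller value is the limiting reagent in a 1:1:1 reaction, so moles_C equals moles of the limiter.
n_A = mass_A / M_A = 32.32 / 99.22 = 0.325741 mol
n_B = mass_B / M_B = 8.42 / 81.62 = 0.103161 mol
Limiting reagent: B (smaller), n_limiting = 0.103161 mol
mass_C = n_limiting * M_C = 0.103161 * 180.84
mass_C = 18.65563524 g, rounded to 4 dp:

18.6556 g


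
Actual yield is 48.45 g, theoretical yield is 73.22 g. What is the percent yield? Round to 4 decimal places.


% yield = 100 * actual / theoretical
% yield = 100 * 48.45 / 73.22
% yield = 66.17044523 %, rounded to 4 dp:

66.1704 %


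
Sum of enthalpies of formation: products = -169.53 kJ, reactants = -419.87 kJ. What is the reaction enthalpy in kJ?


dH_rxn = sum(dH_f products) - sum(dH_f reactants)
dH_rxn = -169.53 - (-419.87)
dH_rxn = 250.34 kJ:

250.34 kJ


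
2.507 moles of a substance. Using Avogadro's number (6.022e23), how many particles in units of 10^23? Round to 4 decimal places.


N = n * NA, then divide by 1e23 for the requested units.
N / 1e23 = n * 6.022
N / 1e23 = 2.507 * 6.022
N / 1e23 = 15.097154, rounded to 4 dp:

15.0972


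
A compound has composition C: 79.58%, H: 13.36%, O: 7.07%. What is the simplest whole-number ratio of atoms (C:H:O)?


Assume 100 g of compound, divide each mass% by atomic mass to get moles, then normalize by the smallest to get a raw atom ratio.
Moles per 100 g: C: 79.58/12.011 = 6.6256, H: 13.36/1.008 = 13.254, O: 7.07/15.999 = 0.4419
Raw ratio (divide by min = 0.4419): C: 14.993, H: 29.993, O: 1.0
Multiply by 1 to clear fractions: C: 14.993 ~= 15, H: 29.993 ~= 30, O: 1.0 ~= 1
Reduce by GCD to get the simplest whole-number ratio:

15:30:1


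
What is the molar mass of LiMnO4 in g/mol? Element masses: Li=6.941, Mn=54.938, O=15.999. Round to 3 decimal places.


M = sum(count * atomic_mass) over atoms.
M = 1*6.941 + 1*54.938 + 4*15.999
M = 6.941 + 54.938 + 63.996
M = 125.875 g/mol, rounded to 3 dp:

125.875 g/mol


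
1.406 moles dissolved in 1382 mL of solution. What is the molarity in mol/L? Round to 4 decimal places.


Convert volume to liters: V_L = V_mL / 1000.
V_L = 1382 / 1000 = 1.382 L
M = n / V_L = 1.406 / 1.382
M = 1.01736614 mol/L, rounded to 4 dp:

1.0174 mol/L


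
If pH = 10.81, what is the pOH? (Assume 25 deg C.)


At 25 deg C, pH + pOH = 14.
pOH = 14 - pH = 14 - 10.81
pOH = 3.19:

3.19


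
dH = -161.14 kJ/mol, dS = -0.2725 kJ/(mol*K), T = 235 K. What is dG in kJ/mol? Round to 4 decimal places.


Gibbs: dG = dH - T*dS (consistent units, dS already in kJ/(mol*K)).
T*dS = 235 * -0.2725 = -64.0375
dG = -161.14 - (-64.0375)
dG = -97.1025 kJ/mol, rounded to 4 dp:

-97.1025 kJ/mol


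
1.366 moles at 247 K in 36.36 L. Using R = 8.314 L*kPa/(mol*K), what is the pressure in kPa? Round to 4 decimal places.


PV = nRT, solve for P = nRT / V.
nRT = 1.366 * 8.314 * 247 = 2805.1602
P = 2805.1602 / 36.36
P = 77.14962046 kPa, rounded to 4 dp:

77.1496 kPa


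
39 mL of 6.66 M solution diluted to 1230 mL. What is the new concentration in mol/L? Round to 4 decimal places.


Dilution: M1*V1 = M2*V2, solve for M2.
M2 = M1*V1 / V2
M2 = 6.66 * 39 / 1230
M2 = 259.74 / 1230
M2 = 0.21117073 mol/L, rounded to 4 dp:

0.2112 mol/L


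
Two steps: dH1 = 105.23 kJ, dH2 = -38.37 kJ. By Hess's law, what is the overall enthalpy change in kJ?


Hess's law: enthalpy is a state function, so add the step enthalpies.
dH_total = dH1 + dH2 = 105.23 + (-38.37)
dH_total = 66.86 kJ:

66.86 kJ


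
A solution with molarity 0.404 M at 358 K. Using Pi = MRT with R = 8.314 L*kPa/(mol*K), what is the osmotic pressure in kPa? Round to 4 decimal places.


Osmotic pressure (van't Hoff): Pi = M*R*T.
RT = 8.314 * 358 = 2976.412
Pi = 0.404 * 2976.412
Pi = 1202.470448 kPa, rounded to 4 dp:

1202.4704 kPa


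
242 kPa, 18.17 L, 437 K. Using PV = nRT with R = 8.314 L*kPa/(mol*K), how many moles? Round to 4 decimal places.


PV = nRT, solve for n = PV / (RT).
PV = 242 * 18.17 = 4397.14
RT = 8.314 * 437 = 3633.218
n = 4397.14 / 3633.218
n = 1.21026044 mol, rounded to 4 dp:

1.2103 mol


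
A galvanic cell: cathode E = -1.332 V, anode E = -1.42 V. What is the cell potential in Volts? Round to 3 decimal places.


Standard cell potential: E_cell = E_cathode - E_anode.
E_cell = -1.332 - (-1.42)
E_cell = 0.088 V, rounded to 3 dp:

0.088 V


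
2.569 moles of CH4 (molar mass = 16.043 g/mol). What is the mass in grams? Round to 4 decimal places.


mass = n * M
mass = 2.569 * 16.043
mass = 41.214467 g, rounded to 4 dp:

41.2145 g


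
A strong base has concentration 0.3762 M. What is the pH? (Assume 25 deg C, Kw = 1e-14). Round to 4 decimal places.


A strong base dissociates completely, so [OH-] equals the given concentration.
pOH = -log10([OH-]) = -log10(0.3762) = 0.424581
pH = 14 - pOH = 14 - 0.424581
pH = 13.575419, rounded to 4 dp:

13.5754


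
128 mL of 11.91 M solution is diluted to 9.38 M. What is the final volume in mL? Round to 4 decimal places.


Dilution: M1*V1 = M2*V2, solve for V2.
V2 = M1*V1 / M2
V2 = 11.91 * 128 / 9.38
V2 = 1524.48 / 9.38
V2 = 162.52452026 mL, rounded to 4 dp:

162.5245 mL


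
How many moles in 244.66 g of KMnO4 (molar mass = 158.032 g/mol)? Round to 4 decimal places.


n = mass / M
n = 244.66 / 158.032
n = 1.54816746 mol, rounded to 4 dp:

1.5482 mol


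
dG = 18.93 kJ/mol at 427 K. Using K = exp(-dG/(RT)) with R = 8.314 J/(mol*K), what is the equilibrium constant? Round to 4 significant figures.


dG is in kJ/mol; multiply by 1000 to match R in J/(mol*K).
RT = 8.314 * 427 = 3550.078 J/mol
exponent = -dG*1000 / (RT) = -(18.93*1000) / 3550.078 = -5.33227721
K = exp(-5.33227721)
K = 0.0048330516, rounded to 4 significant figures:

0.004833


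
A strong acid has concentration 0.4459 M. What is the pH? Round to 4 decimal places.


A strong acid dissociates completely, so [H+] equals the given concentration.
pH = -log10([H+]) = -log10(0.4459)
pH = 0.35076253, rounded to 4 dp:

0.3508


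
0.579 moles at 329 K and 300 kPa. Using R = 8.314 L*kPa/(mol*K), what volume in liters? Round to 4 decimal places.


PV = nRT, solve for V = nRT / P.
nRT = 0.579 * 8.314 * 329 = 1583.7422
V = 1583.7422 / 300
V = 5.27914067 L, rounded to 4 dp:

5.2791 L


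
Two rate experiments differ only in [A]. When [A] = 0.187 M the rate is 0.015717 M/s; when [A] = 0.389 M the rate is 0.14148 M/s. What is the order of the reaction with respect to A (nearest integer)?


Rate is proportional to [A]^n, so rate2/rate1 = ([A]2/[A]1)^n. Take logs to solve for n.
rate2/rate1 = 0.14148 / 0.015717 = 9.0017
[A]2/[A]1 = 0.389 / 0.187 = 2.0802
n = ln(9.0017) / ln(2.0802) = 3.0
Nearest integer order:

3


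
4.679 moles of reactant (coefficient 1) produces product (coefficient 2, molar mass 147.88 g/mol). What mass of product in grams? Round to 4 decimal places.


Use the coefficient ratio to convert reactant moles to product moles, then multiply by the product's molar mass.
moles_P = moles_R * (coeff_P / coeff_R) = 4.679 * (2/1) = 9.358
mass_P = moles_P * M_P = 9.358 * 147.88
mass_P = 1383.86104 g, rounded to 4 dp:

1383.8610 g


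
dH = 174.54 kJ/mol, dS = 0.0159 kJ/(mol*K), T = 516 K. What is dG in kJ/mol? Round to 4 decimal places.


Gibbs: dG = dH - T*dS (consistent units, dS already in kJ/(mol*K)).
T*dS = 516 * 0.0159 = 8.2044
dG = 174.54 - (8.2044)
dG = 166.3356 kJ/mol, rounded to 4 dp:

166.3356 kJ/mol


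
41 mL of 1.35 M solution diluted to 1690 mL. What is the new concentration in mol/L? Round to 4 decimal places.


Dilution: M1*V1 = M2*V2, solve for M2.
M2 = M1*V1 / V2
M2 = 1.35 * 41 / 1690
M2 = 55.35 / 1690
M2 = 0.03275148 mol/L, rounded to 4 dp:

0.0328 mol/L


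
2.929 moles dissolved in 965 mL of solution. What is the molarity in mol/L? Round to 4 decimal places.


Convert volume to liters: V_L = V_mL / 1000.
V_L = 965 / 1000 = 0.965 L
M = n / V_L = 2.929 / 0.965
M = 3.03523316 mol/L, rounded to 4 dp:

3.0352 mol/L


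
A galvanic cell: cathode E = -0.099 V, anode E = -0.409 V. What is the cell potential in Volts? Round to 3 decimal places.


Standard cell potential: E_cell = E_cathode - E_anode.
E_cell = -0.099 - (-0.409)
E_cell = 0.31 V, rounded to 3 dp:

0.310 V


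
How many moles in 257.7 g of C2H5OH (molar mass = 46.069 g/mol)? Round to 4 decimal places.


n = mass / M
n = 257.7 / 46.069
n = 5.59378324 mol, rounded to 4 dp:

5.5938 mol


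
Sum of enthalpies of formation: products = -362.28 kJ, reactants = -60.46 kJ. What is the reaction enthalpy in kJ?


dH_rxn = sum(dH_f products) - sum(dH_f reactants)
dH_rxn = -362.28 - (-60.46)
dH_rxn = -301.82 kJ:

-301.82 kJ


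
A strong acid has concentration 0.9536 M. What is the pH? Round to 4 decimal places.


A strong acid dissociates completely, so [H+] equals the given concentration.
pH = -log10([H+]) = -log10(0.9536)
pH = 0.02063376, rounded to 4 dp:

0.0206


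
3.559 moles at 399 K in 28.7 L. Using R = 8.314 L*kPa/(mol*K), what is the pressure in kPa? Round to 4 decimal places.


PV = nRT, solve for P = nRT / V.
nRT = 3.559 * 8.314 * 399 = 11806.2209
P = 11806.2209 / 28.7
P = 411.36658188 kPa, rounded to 4 dp:

411.3666 kPa


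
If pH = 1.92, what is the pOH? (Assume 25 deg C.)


At 25 deg C, pH + pOH = 14.
pOH = 14 - pH = 14 - 1.92
pOH = 12.08:

12.08
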